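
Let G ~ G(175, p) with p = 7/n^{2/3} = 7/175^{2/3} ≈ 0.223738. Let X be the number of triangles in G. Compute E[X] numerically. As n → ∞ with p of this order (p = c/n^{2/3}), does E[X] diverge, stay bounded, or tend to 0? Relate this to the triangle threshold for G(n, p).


Number of potential triangles: C(175, 3) = 877975.
Each occurs with probability p³ ≈ (0.223738)³ ≈ 1.12000000e-02.
By linearity: E[X] = C(175, 3)·p³ ≈ 877975 · 1.12000000e-02 ≈ 9833.320000.
Since α = 2/3 < 1, p = c/n^{2/3} ≫ 1/n is above the triangle threshold p ~ 1/n. Asymptotically E[X] ~ (c³/6)·n^{3(1−α)} = (7³/6)·n^{1} → ∞; triangles are abundant w.h.p.

E[X] ≈ 9833.320000; in regime p = Θ(1/n^{2/3}) E[X] diverges (above the triangle threshold p ~ 1/n).


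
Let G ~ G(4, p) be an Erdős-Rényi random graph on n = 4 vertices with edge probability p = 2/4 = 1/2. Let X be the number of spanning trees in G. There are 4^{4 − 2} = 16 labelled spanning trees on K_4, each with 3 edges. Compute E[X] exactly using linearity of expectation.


K_4 has 4^{4 − 2} = 16 labelled spanning trees.
For each such spanning tree H, let X_H = 1 if all 3 edges of H are present in G. Then P[X_H = 1] = p^{3} = (1/2)^{3} = 1/8.
By linearity of expectation: E[X] = Σ_H E[X_H] = 16 · p^{3} = 16 · 1/8 = 2.
Numerically: E[X] ≈ 2.

E[X] = 16 · (1/2)^{3} = 2 ≈ 2.


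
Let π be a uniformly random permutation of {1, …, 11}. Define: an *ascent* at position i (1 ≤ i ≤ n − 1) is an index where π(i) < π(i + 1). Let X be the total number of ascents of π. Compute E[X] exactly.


Write X = Σ X_I over i = 1, …, 10, with X_I the indicator of one ascent.
There are 10 indicators.
For each fixed i, the pair (π(i), π(i+1)) is a uniformly random ordered pair of distinct values from {1, …, 11}; by symmetry P[π(i) < π(i+1)] = 1/2.
By linearity: E[X] = 10 · (1/2) = (11 − 1) · (1/2) = 5 ≈ 5.000.

E[X] = 5 = 5.000.


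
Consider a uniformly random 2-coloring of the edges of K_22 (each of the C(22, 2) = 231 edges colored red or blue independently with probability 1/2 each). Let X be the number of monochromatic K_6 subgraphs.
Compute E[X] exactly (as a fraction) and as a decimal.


Let X = Σ_S X_S over the C(22, 6) = 74613 subsets S of size 6, where X_S = 1 if the K_6 on S is monochromatic.
For a fixed S, the K_6 on S has C(6, 2) = 15 edges. P[all 15 edges red] = (1/2)^15, and likewise for blue, so P[monochromatic] = 2·(1/2)^15 = 2^{1 − 15} = 1/16384.
Summing: E[X] = C(22, 6) · 2^{1 − 15} = 74613 · 1/16384 = 74613/16384.
Numerically: E[X] ≈ 4.5540.

E[X] = C(22,6)·2^(1−C(6,2)) = 74613/16384 ≈ 4.5540.


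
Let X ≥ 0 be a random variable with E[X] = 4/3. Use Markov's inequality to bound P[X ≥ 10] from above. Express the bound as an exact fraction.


μ = E[X] = 4/3, a = 10.
Markov: P[X ≥ 10] ≤ μ/a = (4/3)/10 = 2/15.
Numerically: ≈ 0.1333.
(Since a = 10 > μ = 1.3333, the bound 2/15 is < 1 and informative.)

P[X ≥ 10] ≤ 2/15 ≈ 0.1333.


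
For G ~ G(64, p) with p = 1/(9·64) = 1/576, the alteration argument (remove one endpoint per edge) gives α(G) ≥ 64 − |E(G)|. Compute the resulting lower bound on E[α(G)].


E[|E(G)|] = C(64, 2)·p = 2016 · (1/576) = 7/2.
E[α(G)] ≥ n − E[|E(G)|] = 64 − 7/2 = 121/2.
Numerically: ≈ 60.5000.
(This is only a lower bound; the true E[α(G)] may be larger.)

E[α(G)] ≥ 121/2 ≈ 60.5000.


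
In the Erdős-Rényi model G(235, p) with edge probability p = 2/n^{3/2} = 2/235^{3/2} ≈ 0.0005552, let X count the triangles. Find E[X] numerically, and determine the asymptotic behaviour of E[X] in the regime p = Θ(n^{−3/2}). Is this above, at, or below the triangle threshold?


Number of potential triangles: C(235, 3) = 2135445.
Each occurs with probability p³ ≈ (0.0005552)³ ≈ 1.711136e-10.
By linearity: E[X] = C(235, 3)·p³ ≈ 2135445 · 1.711136e-10 ≈ 0.0004.
Since α = 3/2 > 1, p = c/n^{3/2} = o(1/n) is below the triangle threshold p ~ 1/n. Asymptotically E[X] ~ (c³/6)·n^{3(1−α)} = (2³/6)·n^{-1.5} → 0, so by Markov's inequality G has no triangles w.h.p.

E[X] ≈ 0.0004; in regime p = Θ(1/n^{3/2}) E[X] tends to 0 (below the triangle threshold p ~ 1/n).


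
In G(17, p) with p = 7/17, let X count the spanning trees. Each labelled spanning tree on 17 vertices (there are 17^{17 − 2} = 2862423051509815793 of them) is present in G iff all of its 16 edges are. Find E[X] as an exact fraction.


K_17 has 17^{17 − 2} = 2862423051509815793 labelled spanning trees.
For each such spanning tree H, let X_H = 1 if all 16 edges of H are present in G. Then P[X_H = 1] = p^{16} = (7/17)^{16} = 33232930569601/48661191875666868481.
By linearity: E[X] = Σ_H E[X_H] = 2862423051509815793 · p^{16} = 2862423051509815793 · 33232930569601/48661191875666868481 = 33232930569601/17.
Numerically: E[X] ≈ 1.955e+12.

E[X] = 2862423051509815793 · (7/17)^{16} = 33232930569601/17 ≈ 1.955e+12.


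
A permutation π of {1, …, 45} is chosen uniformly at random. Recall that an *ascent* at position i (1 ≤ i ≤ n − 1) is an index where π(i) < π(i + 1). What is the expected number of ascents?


Write X = Σ X_I over i = 1, …, 44, with X_I the indicator of one ascent.
There are 44 indicators.
For each fixed i, the pair (π(i), π(i+1)) is a uniformly random ordered pair of distinct values from {1, …, 45}; by symmetry P[π(i) < π(i+1)] = 1/2.
By linearity: E[X] = 44 · (1/2) = (45 − 1) · (1/2) = 22 ≈ 22.000000.

E[X] = 22 = 22.000000.


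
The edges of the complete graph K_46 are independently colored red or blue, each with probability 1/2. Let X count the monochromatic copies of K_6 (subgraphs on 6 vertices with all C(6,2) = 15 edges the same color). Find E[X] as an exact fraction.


Let X = Σ_S X_S over the C(46, 6) = 9366819 subsets S of size 6, where X_S = 1 if the K_6 on S is monochromatic.
For a fixed S, the K_6 on S has C(6, 2) = 15 edges. P[all 15 edges red] = (1/2)^15, and likewise for blue, so P[monochromatic] = 2·(1/2)^15 = 2^{1 − 15} = 1/16384.
By linearity of expectation: E[X] = C(46, 6) · 2^{1 − 15} = 9366819 · 1/16384 = 9366819/16384.
Numerically: E[X] ≈ 571.705.

E[X] = C(46,6)·2^(1−C(6,2)) = 9366819/16384 ≈ 571.705.


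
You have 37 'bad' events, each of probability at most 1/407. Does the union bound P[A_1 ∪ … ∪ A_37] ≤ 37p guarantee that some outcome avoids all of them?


Union bound: P[∪_{i=1}^{37} A_i] ≤ Σ_i P[A_i] ≤ 37·p = 37·(1/407) = 1/11.
Numerically: 1/11 ≈ 0.0909.
Is 1/11 < 1? YES.
Since P[∪ A_i] ≤ 1/11 < 1, the complement has P[∩ A_i^c] ≥ 1 − 1/11 = 10/11 > 0, so some outcome avoids every A_i.

37·p = 1/11 ≈ 0.0909; existence CERTIFIED by the union bound.


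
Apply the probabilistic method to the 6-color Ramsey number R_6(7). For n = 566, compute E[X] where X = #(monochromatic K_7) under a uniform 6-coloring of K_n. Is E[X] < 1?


E[X] = C(566, 7) · 6^{1 − 21} = 3557206237959440 · 6^{−20} = 3557206237959440/3656158440062976.
As a reduced fraction: E[X] = 222325389872465/228509902503936 ≈ 0.972935.
Is E[X] < 1? YES.
Since E[X] < 1, there exists a 6-coloring of K_{566} with no monochromatic K_7; hence R_6(7) > 566.

E[X] = 222325389872465/228509902503936 ≈ 0.972935; E[X] < 1, so R_6(7) > 566.


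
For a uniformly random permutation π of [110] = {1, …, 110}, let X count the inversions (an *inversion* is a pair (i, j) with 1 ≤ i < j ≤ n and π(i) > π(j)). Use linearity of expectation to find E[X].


Write X = Σ X_I over the C(110, 2) = 5995 pairs i < j, with X_I the indicator of one inversion.
There are 5995 indicators.
For each fixed pair i < j, the values π(i) and π(j) are two distinct elements of {1, …, 110} in uniformly random order; by symmetry P[π(i) > π(j)] = 1/2.
By linearity: E[X] = 5995 · (1/2) = C(110, 2) · (1/2) = 5995/2 = 5995/2 ≈ 2997.500000.

E[X] = 5995/2 = 2997.500000.


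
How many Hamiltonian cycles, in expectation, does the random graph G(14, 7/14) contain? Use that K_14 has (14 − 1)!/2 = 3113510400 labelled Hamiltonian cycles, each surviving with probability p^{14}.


K_14 has (14 − 1)!/2 = 3113510400 labelled Hamiltonian cycles.
For each such Hamiltonian cycle H, let X_H = 1 if all 14 edges of H are present in G. Then P[X_H = 1] = p^{14} = (1/2)^{14} = 1/16384.
By linearity of expectation: E[X] = Σ_H E[X_H] = 3113510400 · p^{14} = 3113510400 · 1/16384 = 6081075/32.
Numerically: E[X] ≈ 1.9e+05.

E[X] = 3113510400 · (1/2)^{14} = 6081075/32 ≈ 1.9e+05.


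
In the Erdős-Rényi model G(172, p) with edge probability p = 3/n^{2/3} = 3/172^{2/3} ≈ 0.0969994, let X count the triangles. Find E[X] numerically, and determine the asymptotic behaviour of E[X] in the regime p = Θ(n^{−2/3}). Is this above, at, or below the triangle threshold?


Number of potential triangles: C(172, 3) = 833340.
Each occurs with probability p³ ≈ (0.0969994)³ ≈ 9.12655489e-04.
By linearity: E[X] = C(172, 3)·p³ ≈ 833340 · 9.12655489e-04 ≈ 760.552326.
Since α = 2/3 < 1, p = c/n^{2/3} ≫ 1/n is above the triangle threshold p ~ 1/n. Asymptotically E[X] ~ (c³/6)·n^{3(1−α)} = (3³/6)·n^{1} → ∞; triangles are abundant w.h.p.

E[X] ≈ 760.552326; in regime p = Θ(1/n^{2/3}) E[X] diverges (above the triangle threshold p ~ 1/n).


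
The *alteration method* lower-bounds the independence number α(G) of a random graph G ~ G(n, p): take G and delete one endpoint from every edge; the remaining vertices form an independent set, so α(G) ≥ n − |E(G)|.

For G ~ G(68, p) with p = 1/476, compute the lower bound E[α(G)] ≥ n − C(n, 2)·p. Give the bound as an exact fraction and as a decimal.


E[|E(G)|] = C(68, 2)·p = 2278 · (1/476) = 67/14.
E[α(G)] ≥ n − E[|E(G)|] = 68 − 67/14 = 885/14.
Numerically: ≈ 63.214286.
(This is only a lower bound; the true E[α(G)] may be larger.)

E[α(G)] ≥ 885/14 ≈ 63.214286.


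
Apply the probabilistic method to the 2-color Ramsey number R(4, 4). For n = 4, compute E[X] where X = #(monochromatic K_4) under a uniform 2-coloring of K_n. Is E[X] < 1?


E[X] = C(4, 4) · 2^{1 − 6} = 1 · 2^{−5} = 1/32.
As a reduced fraction: E[X] = 1/32 ≈ 0.0312.
Is E[X] < 1? YES.
Since E[X] < 1, there exists a 2-coloring of K_{4} with no monochromatic K_4; hence R(4, 4) > 4.

E[X] = 1/32 ≈ 0.0312; E[X] < 1, so R(4, 4) > 4.


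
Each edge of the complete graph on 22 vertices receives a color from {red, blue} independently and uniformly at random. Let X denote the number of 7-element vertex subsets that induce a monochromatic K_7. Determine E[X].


Let X = Σ_S X_S over the C(22, 7) = 170544 subsets S of size 7, where X_S = 1 if the K_7 on S is monochromatic.
For a fixed S, the K_7 on S has C(7, 2) = 21 edges. P[all 21 edges red] = (1/2)^21, and likewise for blue, so P[monochromatic] = 2·(1/2)^21 = 2^{1 − 21} = 1/1048576.
By linearity: E[X] = C(22, 7) · 2^{1 − 21} = 170544 · 1/1048576 = 10659/65536.
Numerically: E[X] ≈ 0.1626.

E[X] = C(22,7)·2^(1−C(7,2)) = 10659/65536 ≈ 0.1626.


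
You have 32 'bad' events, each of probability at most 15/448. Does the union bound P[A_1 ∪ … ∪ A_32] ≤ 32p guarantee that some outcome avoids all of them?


Union bound: P[∪_{i=1}^{32} A_i] ≤ Σ_i P[A_i] ≤ 32·p = 32·(15/448) = 15/14.
Numerically: 15/14 ≈ 1.071429.
Is 15/14 < 1? NO.
Since the bound 15/14 is ≥ 1, the union bound is uninformative here; it does NOT by itself certify existence.

32·p = 15/14 ≈ 1.071429; existence NOT certified by the union bound.


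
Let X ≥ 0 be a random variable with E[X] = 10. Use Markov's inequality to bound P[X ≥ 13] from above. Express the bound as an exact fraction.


μ = E[X] = 10, a = 13.
Markov: P[X ≥ 13] ≤ μ/a = (10)/13 = 10/13.
Numerically: ≈ 0.7692.
(Since a = 13 > μ = 10.0000, the bound 10/13 is < 1 and informative.)

P[X ≥ 13] ≤ 10/13 ≈ 0.7692.


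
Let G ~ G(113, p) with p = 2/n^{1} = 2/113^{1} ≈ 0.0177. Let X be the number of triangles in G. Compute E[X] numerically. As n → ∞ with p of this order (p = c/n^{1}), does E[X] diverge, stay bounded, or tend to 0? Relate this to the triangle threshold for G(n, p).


Number of potential triangles: C(113, 3) = 234136.
Each occurs with probability p³ ≈ (0.0177)³ ≈ 5.54440e-06.
By linearity: E[X] = C(113, 3)·p³ ≈ 234136 · 5.54440e-06 ≈ 1.298.
Here α = 1, so p = 2/n is exactly at the triangle threshold p ~ 1/n. Asymptotically E[X] → c³/6 = 2³/6 = 4/3 ≈ 1.333, a bounded constant. In this regime the triangle count is asymptotically Poisson(c³/6).

E[X] ≈ 1.298; in regime p = Θ(1/n^{1}) E[X] stays bounded (at the triangle threshold p ~ 1/n).


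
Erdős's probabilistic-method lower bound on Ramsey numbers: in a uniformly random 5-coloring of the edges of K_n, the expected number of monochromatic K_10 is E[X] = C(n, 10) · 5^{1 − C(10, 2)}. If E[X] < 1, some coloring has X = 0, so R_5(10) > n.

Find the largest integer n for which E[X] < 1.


We need C(n, 10) · 5^{1 − 45} < 1, i.e. C(n, 10) < 5^{45 − 1} = 5684341886080801486968994140625.
Check values of n near the boundary:
  n = 5389: C(5389, 10) = 5645340767466558997768874792926; 5645340767466558997768874792926 < 5684341886080801486968994140625? YES
  n = 5390: C(5390, 10) = 5655833965919099070255434039753; 5655833965919099070255434039753 < 5684341886080801486968994140625? YES
  n = 5391: C(5391, 10) = 5666344714787188828795213697883; 5666344714787188828795213697883 < 5684341886080801486968994140625? YES
  n = 5392: C(5392, 10) = 5676873040158402483252283957448; 5676873040158402483252283957448 < 5684341886080801486968994140625? YES
  n = 5393: C(5393, 10) = 5687418968154238267170642278008; 5687418968154238267170642278008 < 5684341886080801486968994140625? NO
  n = 5394: C(5394, 10) = 5697982524930156243149785372878; 5697982524930156243149785372878 < 5684341886080801486968994140625? NO
  n = 5395: C(5395, 10) = 5708563736675616143322765475706; 5708563736675616143322765475706 < 5684341886080801486968994140625? NO
The largest n with C(n, 10) < 5684341886080801486968994140625 is n = 5392 (where E[X] = 5676873040158402483252283957448/5684341886080801486968994140625 ≈ 0.999). Hence R_5(10) > 5392, i.e. R_5(10) ≥ 5393.

Largest n = 5392; hence R_5(10) > 5392.


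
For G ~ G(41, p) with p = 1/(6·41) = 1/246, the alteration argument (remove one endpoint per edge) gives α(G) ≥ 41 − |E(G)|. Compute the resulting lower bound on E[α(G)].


E[|E(G)|] = C(41, 2)·p = 820 · (1/246) = 10/3.
E[α(G)] ≥ n − E[|E(G)|] = 41 − 10/3 = 113/3.
Numerically: ≈ 37.667.
(This is only a lower bound; the true E[α(G)] may be larger.)

E[α(G)] ≥ 113/3 ≈ 37.667.


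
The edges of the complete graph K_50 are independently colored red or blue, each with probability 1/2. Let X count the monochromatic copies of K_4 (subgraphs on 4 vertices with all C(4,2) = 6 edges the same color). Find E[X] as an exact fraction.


Let X = Σ_S X_S over the C(50, 4) = 230300 subsets S of size 4, where X_S = 1 if the K_4 on S is monochromatic.
For a fixed S, the K_4 on S has C(4, 2) = 6 edges. P[all 6 edges red] = (1/2)^6, and likewise for blue, so P[monochromatic] = 2·(1/2)^6 = 2^{1 − 6} = 1/32.
By linearity: E[X] = C(50, 4) · 2^{1 − 6} = 230300 · 1/32 = 57575/8.
Numerically: E[X] ≈ 7196.8750.

E[X] = C(50,4)·2^(1−C(4,2)) = 57575/8 ≈ 7196.8750.


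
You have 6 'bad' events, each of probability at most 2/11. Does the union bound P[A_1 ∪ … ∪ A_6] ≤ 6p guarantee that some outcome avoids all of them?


Union bound: P[∪_{i=1}^{6} A_i] ≤ Σ_i P[A_i] ≤ 6·p = 6·(2/11) = 12/11.
Numerically: 12/11 ≈ 1.090909.
Is 12/11 < 1? NO.
Since the bound 12/11 is ≥ 1, the union bound is uninformative here; it does NOT by itself certify existence.

6·p = 12/11 ≈ 1.090909; existence NOT certified by the union bound.


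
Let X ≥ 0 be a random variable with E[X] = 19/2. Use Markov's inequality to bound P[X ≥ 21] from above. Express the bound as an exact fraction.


μ = E[X] = 19/2, a = 21.
Markov: P[X ≥ 21] ≤ μ/a = (19/2)/21 = 19/42.
Numerically: ≈ 0.452.
(Since a = 21 > μ = 9.500, the bound 19/42 is < 1 and informative.)

P[X ≥ 21] ≤ 19/42 ≈ 0.452.


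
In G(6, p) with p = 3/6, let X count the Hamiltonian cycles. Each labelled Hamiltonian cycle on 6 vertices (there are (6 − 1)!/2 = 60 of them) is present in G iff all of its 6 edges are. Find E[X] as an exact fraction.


K_6 has (6 − 1)!/2 = 60 labelled Hamiltonian cycles.
For each such Hamiltonian cycle H, let X_H = 1 if all 6 edges of H are present in G. Then P[X_H = 1] = p^{6} = (1/2)^{6} = 1/64.
Summing the indicators: E[X] = Σ_H E[X_H] = 60 · p^{6} = 60 · 1/64 = 15/16.
Numerically: E[X] ≈ 0.9375.

E[X] = 60 · (1/2)^{6} = 15/16 ≈ 0.9375.


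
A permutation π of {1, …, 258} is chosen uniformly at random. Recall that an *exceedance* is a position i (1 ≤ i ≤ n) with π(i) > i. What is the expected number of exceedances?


Write X = Σ_{i=1}^{258} X_i, where X_i = 1_{π(i) > i}.
For each fixed i, π(i) is uniform over {1, …, 258} (marginal of a uniform permutation), so P[π(i) > i] = (n − i)/n. Summing: Σ_{i=1}^{258} (n − i)/n = (0 + 1 + … + 257)/258 = 258(258 − 1)/(2·258) = (258 − 1)/2.
Hence E[X] = Σ_{i=1}^{258} (258 − i)/258 = 257/2 ≈ 128.500.

E[X] = 257/2 = 128.500.


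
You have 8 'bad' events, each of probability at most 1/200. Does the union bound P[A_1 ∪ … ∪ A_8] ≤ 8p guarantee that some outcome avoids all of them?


Union bound: P[∪_{i=1}^{8} A_i] ≤ Σ_i P[A_i] ≤ 8·p = 8·(1/200) = 1/25.
Numerically: 1/25 ≈ 0.0400000.
Is 1/25 < 1? YES.
Since P[∪ A_i] ≤ 1/25 < 1, the complement has P[∩ A_i^c] ≥ 1 − 1/25 = 24/25 > 0, so some outcome avoids every A_i.

8·p = 1/25 ≈ 0.0400000; existence CERTIFIED by the union bound.


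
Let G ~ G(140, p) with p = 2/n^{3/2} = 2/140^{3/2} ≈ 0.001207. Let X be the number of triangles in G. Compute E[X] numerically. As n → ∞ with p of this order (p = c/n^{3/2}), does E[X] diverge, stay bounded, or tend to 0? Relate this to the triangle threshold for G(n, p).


Number of potential triangles: C(140, 3) = 447580.
Each occurs with probability p³ ≈ (0.001207)³ ≈ 1.760005e-09.
By linearity: E[X] = C(140, 3)·p³ ≈ 447580 · 1.760005e-09 ≈ 0.0008.
Since α = 3/2 > 1, p = c/n^{3/2} = o(1/n) is below the triangle threshold p ~ 1/n. Asymptotically E[X] ~ (c³/6)·n^{3(1−α)} = (2³/6)·n^{-1.5} → 0, so by Markov's inequality G has no triangles w.h.p.

E[X] ≈ 0.0008; in regime p = Θ(1/n^{3/2}) E[X] tends to 0 (below the triangle threshold p ~ 1/n).


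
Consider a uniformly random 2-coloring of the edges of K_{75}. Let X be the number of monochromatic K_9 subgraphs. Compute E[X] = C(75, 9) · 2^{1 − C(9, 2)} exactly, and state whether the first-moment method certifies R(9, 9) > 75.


E[X] = C(75, 9) · 2^{1 − 36} = 125595622175 · 2^{−35} = 125595622175/34359738368.
As a reduced fraction: E[X] = 125595622175/34359738368 ≈ 3.6553.
Is E[X] < 1? NO.
Since E[X] ≥ 1, the first-moment bound is inconclusive at n = 75; it does NOT by itself certify R(9, 9) > 75.

E[X] = 125595622175/34359738368 ≈ 3.6553; E[X] ≥ 1; first-moment method inconclusive here.


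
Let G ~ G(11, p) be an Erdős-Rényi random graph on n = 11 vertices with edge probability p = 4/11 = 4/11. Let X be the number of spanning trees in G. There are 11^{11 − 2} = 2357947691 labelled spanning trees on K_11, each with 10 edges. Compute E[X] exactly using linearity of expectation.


K_11 has 11^{11 − 2} = 2357947691 labelled spanning trees.
For each such spanning tree H, let X_H = 1 if all 10 edges of H are present in G. Then P[X_H = 1] = p^{10} = (4/11)^{10} = 1048576/25937424601.
By linearity of expectation: E[X] = Σ_H E[X_H] = 2357947691 · p^{10} = 2357947691 · 1048576/25937424601 = 1048576/11.
Numerically: E[X] ≈ 95325.

E[X] = 2357947691 · (4/11)^{10} = 1048576/11 ≈ 95325.


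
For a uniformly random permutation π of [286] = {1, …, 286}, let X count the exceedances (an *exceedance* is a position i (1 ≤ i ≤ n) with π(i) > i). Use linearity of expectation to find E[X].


Write X = Σ_{i=1}^{286} X_i, where X_i = 1_{π(i) > i}.
For each fixed i, π(i) is uniform over {1, …, 286} (marginal of a uniform permutation), so P[π(i) > i] = (n − i)/n. Summing: Σ_{i=1}^{286} (n − i)/n = (0 + 1 + … + 285)/286 = 286(286 − 1)/(2·286) = (286 − 1)/2.
Hence E[X] = Σ_{i=1}^{286} (286 − i)/286 = 285/2 ≈ 142.500.

E[X] = 285/2 = 142.500.


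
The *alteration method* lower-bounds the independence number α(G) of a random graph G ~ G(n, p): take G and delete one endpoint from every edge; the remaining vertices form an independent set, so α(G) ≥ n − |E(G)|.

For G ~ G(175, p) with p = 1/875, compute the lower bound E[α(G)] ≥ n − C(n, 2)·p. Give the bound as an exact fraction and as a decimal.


E[|E(G)|] = C(175, 2)·p = 15225 · (1/875) = 87/5.
E[α(G)] ≥ n − E[|E(G)|] = 175 − 87/5 = 788/5.
Numerically: ≈ 157.6000.
(This is only a lower bound; the true E[α(G)] may be larger.)

E[α(G)] ≥ 788/5 ≈ 157.6000.


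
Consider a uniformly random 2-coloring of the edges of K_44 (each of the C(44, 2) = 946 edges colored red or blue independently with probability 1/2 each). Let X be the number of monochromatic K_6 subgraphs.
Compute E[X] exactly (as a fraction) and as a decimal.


Let X = Σ_S X_S over the C(44, 6) = 7059052 subsets S of size 6, where X_S = 1 if the K_6 on S is monochromatic.
For a fixed S, the K_6 on S has C(6, 2) = 15 edges. P[all 15 edges red] = (1/2)^15, and likewise for blue, so P[monochromatic] = 2·(1/2)^15 = 2^{1 − 15} = 1/16384.
By linearity of expectation: E[X] = C(44, 6) · 2^{1 − 15} = 7059052 · 1/16384 = 1764763/4096.
Numerically: E[X] ≈ 430.850342.

E[X] = C(44,6)·2^(1−C(6,2)) = 1764763/4096 ≈ 430.850342.


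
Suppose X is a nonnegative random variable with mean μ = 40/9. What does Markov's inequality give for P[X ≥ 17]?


μ = E[X] = 40/9, a = 17.
Markov: P[X ≥ 17] ≤ μ/a = (40/9)/17 = 40/153.
Numerically: ≈ 0.2614.
(Since a = 17 > μ = 4.4444, the bound 40/153 is < 1 and informative.)

P[X ≥ 17] ≤ 40/153 ≈ 0.2614.


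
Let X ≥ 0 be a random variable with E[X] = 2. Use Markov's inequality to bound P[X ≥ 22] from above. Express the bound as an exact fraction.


μ = E[X] = 2, a = 22.
Markov: P[X ≥ 22] ≤ μ/a = (2)/22 = 1/11.
Numerically: ≈ 0.0909.
(Since a = 22 > μ = 2.0000, the bound 1/11 is < 1 and informative.)

P[X ≥ 22] ≤ 1/11 ≈ 0.0909.


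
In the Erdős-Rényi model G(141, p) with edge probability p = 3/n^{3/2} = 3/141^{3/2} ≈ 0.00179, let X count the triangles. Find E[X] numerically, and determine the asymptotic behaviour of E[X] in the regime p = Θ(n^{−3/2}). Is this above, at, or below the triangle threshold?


Number of potential triangles: C(141, 3) = 457310.
Each occurs with probability p³ ≈ (0.00179)³ ≈ 5.75278e-09.
By linearity: E[X] = C(141, 3)·p³ ≈ 457310 · 5.75278e-09 ≈ 0.003.
Since α = 3/2 > 1, p = c/n^{3/2} = o(1/n) is below the triangle threshold p ~ 1/n. Asymptotically E[X] ~ (c³/6)·n^{3(1−α)} = (3³/6)·n^{-1.5} → 0, so by Markov's inequality G has no triangles w.h.p.

E[X] ≈ 0.003; in regime p = Θ(1/n^{3/2}) E[X] tends to 0 (below the triangle threshold p ~ 1/n).


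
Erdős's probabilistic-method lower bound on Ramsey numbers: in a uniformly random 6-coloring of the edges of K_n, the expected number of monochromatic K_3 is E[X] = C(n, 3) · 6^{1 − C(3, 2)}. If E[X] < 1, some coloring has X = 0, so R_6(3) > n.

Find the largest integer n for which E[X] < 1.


We need C(n, 3) · 6^{1 − 3} < 1, i.e. C(n, 3) < 6^{3 − 1} = 36.
Check values of n near the boundary:
  n = 3: C(3, 3) = 1; 1 < 36? YES
  n = 4: C(4, 3) = 4; 4 < 36? YES
  n = 5: C(5, 3) = 10; 10 < 36? YES
  n = 6: C(6, 3) = 20; 20 < 36? YES
  n = 7: C(7, 3) = 35; 35 < 36? YES
  n = 8: C(8, 3) = 56; 56 < 36? NO
  n = 9: C(9, 3) = 84; 84 < 36? NO
  n = 10: C(10, 3) = 120; 120 < 36? NO
The largest n with C(n, 3) < 36 is n = 7 (where E[X] = 35/36 ≈ 0.9722222). Hence R_6(3) > 7, i.e. R_6(3) ≥ 8.

Largest n = 7; hence R_6(3) > 7.


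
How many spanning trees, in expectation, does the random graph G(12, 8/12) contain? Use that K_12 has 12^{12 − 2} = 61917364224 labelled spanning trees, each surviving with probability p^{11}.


K_12 has 12^{12 − 2} = 61917364224 labelled spanning trees.
For each such spanning tree H, let X_H = 1 if all 11 edges of H are present in G. Then P[X_H = 1] = p^{11} = (2/3)^{11} = 2048/177147.
By linearity: E[X] = Σ_H E[X_H] = 61917364224 · p^{11} = 61917364224 · 2048/177147 = 2147483648/3.
Numerically: E[X] ≈ 7.1583e+08.

E[X] = 61917364224 · (2/3)^{11} = 2147483648/3 ≈ 7.1583e+08.


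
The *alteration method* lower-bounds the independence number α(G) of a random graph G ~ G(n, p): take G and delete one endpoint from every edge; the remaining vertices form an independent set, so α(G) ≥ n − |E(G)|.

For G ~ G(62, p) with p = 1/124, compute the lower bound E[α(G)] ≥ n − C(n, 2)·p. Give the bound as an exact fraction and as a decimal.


E[|E(G)|] = C(62, 2)·p = 1891 · (1/124) = 61/4.
E[α(G)] ≥ n − E[|E(G)|] = 62 − 61/4 = 187/4.
Numerically: ≈ 46.7500.
(This is only a lower bound; the true E[α(G)] may be larger.)

E[α(G)] ≥ 187/4 ≈ 46.7500.


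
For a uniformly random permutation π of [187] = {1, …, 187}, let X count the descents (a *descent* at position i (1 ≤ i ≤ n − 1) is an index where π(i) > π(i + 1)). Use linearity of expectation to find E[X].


Write X = Σ X_I over i = 1, …, 186, with X_I the indicator of one descent.
There are 186 indicators.
For each fixed i, the pair (π(i), π(i+1)) is a uniformly random ordered pair of distinct values from {1, …, 187}; by symmetry P[π(i) > π(i+1)] = 1/2.
By linearity: E[X] = 186 · (1/2) = (187 − 1) · (1/2) = 93 ≈ 93.0000.

E[X] = 93 = 93.0000.


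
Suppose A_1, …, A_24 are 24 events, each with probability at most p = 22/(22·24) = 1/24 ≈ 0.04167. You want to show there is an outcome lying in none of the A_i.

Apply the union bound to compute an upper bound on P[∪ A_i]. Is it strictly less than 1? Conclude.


Union bound: P[∪_{i=1}^{24} A_i] ≤ Σ_i P[A_i] ≤ 24·p = 24·(1/24) = 1.
Numerically: 1 ≈ 1.00000.
Is 1 < 1? NO.
Since the bound 1 is ≥ 1, the union bound is uninformative here; it does NOT by itself certify existence.

24·p = 1 ≈ 1.00000; existence NOT certified by the union bound.


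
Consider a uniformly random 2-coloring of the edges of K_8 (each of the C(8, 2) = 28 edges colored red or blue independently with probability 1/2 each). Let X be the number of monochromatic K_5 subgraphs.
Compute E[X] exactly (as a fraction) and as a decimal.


Let X = Σ_S X_S over the C(8, 5) = 56 subsets S of size 5, where X_S = 1 if the K_5 on S is monochromatic.
For a fixed S, the K_5 on S has C(5, 2) = 10 edges. P[all 10 edges red] = (1/2)^10, and likewise for blue, so P[monochromatic] = 2·(1/2)^10 = 2^{1 − 10} = 1/512.
Summing: E[X] = C(8, 5) · 2^{1 − 10} = 56 · 1/512 = 7/64.
Numerically: E[X] ≈ 0.1094.

E[X] = C(8,5)·2^(1−C(5,2)) = 7/64 ≈ 0.1094.


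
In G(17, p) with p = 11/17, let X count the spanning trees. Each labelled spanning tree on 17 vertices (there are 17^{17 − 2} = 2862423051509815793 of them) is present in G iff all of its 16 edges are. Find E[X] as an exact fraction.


K_17 has 17^{17 − 2} = 2862423051509815793 labelled spanning trees.
For each such spanning tree H, let X_H = 1 if all 16 edges of H are present in G. Then P[X_H = 1] = p^{16} = (11/17)^{16} = 45949729863572161/48661191875666868481.
Summing the indicators: E[X] = Σ_H E[X_H] = 2862423051509815793 · p^{16} = 2862423051509815793 · 45949729863572161/48661191875666868481 = 45949729863572161/17.
Numerically: E[X] ≈ 2.70293e+15.

E[X] = 2862423051509815793 · (11/17)^{16} = 45949729863572161/17 ≈ 2.70293e+15.


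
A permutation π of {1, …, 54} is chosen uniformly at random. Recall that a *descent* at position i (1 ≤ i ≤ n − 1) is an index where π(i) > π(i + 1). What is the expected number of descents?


Write X = Σ X_I over i = 1, …, 53, with X_I the indicator of one descent.
There are 53 indicators.
For each fixed i, the pair (π(i), π(i+1)) is a uniformly random ordered pair of distinct values from {1, …, 54}; by symmetry P[π(i) > π(i+1)] = 1/2.
By linearity: E[X] = 53 · (1/2) = (54 − 1) · (1/2) = 53/2 ≈ 26.500000.

E[X] = 53/2 = 26.500000.


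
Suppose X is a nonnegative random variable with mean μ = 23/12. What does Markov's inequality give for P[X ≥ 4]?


μ = E[X] = 23/12, a = 4.
Markov: P[X ≥ 4] ≤ μ/a = (23/12)/4 = 23/48.
Numerically: ≈ 0.47917.
(Since a = 4 > μ = 1.91667, the bound 23/48 is < 1 and informative.)

P[X ≥ 4] ≤ 23/48 ≈ 0.47917.


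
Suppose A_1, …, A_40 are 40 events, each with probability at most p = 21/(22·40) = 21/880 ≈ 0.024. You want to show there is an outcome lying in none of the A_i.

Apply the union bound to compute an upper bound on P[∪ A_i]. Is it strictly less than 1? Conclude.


Union bound: P[∪_{i=1}^{40} A_i] ≤ Σ_i P[A_i] ≤ 40·p = 40·(21/880) = 21/22.
Numerically: 21/22 ≈ 0.955.
Is 21/22 < 1? YES.
Since P[∪ A_i] ≤ 21/22 < 1, the complement has P[∩ A_i^c] ≥ 1 − 21/22 = 1/22 > 0, so some outcome avoids every A_i.

40·p = 21/22 ≈ 0.955; existence CERTIFIED by the union bound.


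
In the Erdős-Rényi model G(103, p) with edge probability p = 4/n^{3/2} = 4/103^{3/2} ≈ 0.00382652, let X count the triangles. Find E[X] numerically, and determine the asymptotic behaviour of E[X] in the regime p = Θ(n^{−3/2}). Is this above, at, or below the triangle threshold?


Number of potential triangles: C(103, 3) = 176851.
Each occurs with probability p³ ≈ (0.00382652)³ ≈ 5.60289473e-08.
By linearity: E[X] = C(103, 3)·p³ ≈ 176851 · 5.60289473e-08 ≈ 0.009909.
Since α = 3/2 > 1, p = c/n^{3/2} = o(1/n) is below the triangle threshold p ~ 1/n. Asymptotically E[X] ~ (c³/6)·n^{3(1−α)} = (4³/6)·n^{-1.5} → 0, so by Markov's inequality G has no triangles w.h.p.

E[X] ≈ 0.009909; in regime p = Θ(1/n^{3/2}) E[X] tends to 0 (below the triangle threshold p ~ 1/n).


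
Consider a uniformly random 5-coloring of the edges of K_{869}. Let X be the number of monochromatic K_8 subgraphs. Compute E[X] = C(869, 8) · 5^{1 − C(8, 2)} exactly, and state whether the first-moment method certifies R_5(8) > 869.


E[X] = C(869, 8) · 5^{1 − 28} = 7809152053901931612 · 5^{−27} = 7809152053901931612/7450580596923828125.
As a reduced fraction: E[X] = 7809152053901931612/7450580596923828125 ≈ 1.048127.
Is E[X] < 1? NO.
Since E[X] ≥ 1, the first-moment bound is inconclusive at n = 869; it does NOT by itself certify R_5(8) > 869.

E[X] = 7809152053901931612/7450580596923828125 ≈ 1.048127; E[X] ≥ 1; first-moment method inconclusive here.


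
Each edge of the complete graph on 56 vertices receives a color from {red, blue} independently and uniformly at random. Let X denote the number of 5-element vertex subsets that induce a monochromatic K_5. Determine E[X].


Let X = Σ_S X_S over the C(56, 5) = 3819816 subsets S of size 5, where X_S = 1 if the K_5 on S is monochromatic.
For a fixed S, the K_5 on S has C(5, 2) = 10 edges. P[all 10 edges red] = (1/2)^10, and likewise for blue, so P[monochromatic] = 2·(1/2)^10 = 2^{1 − 10} = 1/512.
By linearity: E[X] = C(56, 5) · 2^{1 − 10} = 3819816 · 1/512 = 477477/64.
Numerically: E[X] ≈ 7460.5781.

E[X] = C(56,5)·2^(1−C(5,2)) = 477477/64 ≈ 7460.5781.


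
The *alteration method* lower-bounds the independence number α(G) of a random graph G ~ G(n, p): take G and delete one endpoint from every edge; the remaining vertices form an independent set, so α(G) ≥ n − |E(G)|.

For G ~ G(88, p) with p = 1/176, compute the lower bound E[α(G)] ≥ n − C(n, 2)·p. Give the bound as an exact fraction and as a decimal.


E[|E(G)|] = C(88, 2)·p = 3828 · (1/176) = 87/4.
E[α(G)] ≥ n − E[|E(G)|] = 88 − 87/4 = 265/4.
Numerically: ≈ 66.2500.
(This is only a lower bound; the true E[α(G)] may be larger.)

E[α(G)] ≥ 265/4 ≈ 66.2500.


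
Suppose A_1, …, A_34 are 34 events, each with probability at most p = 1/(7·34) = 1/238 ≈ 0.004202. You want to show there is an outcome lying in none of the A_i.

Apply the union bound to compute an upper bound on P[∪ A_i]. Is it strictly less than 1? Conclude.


Union bound: P[∪_{i=1}^{34} A_i] ≤ Σ_i P[A_i] ≤ 34·p = 34·(1/238) = 1/7.
Numerically: 1/7 ≈ 0.142857.
Is 1/7 < 1? YES.
Since P[∪ A_i] ≤ 1/7 < 1, the complement has P[∩ A_i^c] ≥ 1 − 1/7 = 6/7 > 0, so some outcome avoids every A_i.

34·p = 1/7 ≈ 0.142857; existence CERTIFIED by the union bound.


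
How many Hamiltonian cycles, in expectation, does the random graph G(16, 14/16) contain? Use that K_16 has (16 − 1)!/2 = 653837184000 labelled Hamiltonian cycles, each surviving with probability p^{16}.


K_16 has (16 − 1)!/2 = 653837184000 labelled Hamiltonian cycles.
For each such Hamiltonian cycle H, let X_H = 1 if all 16 edges of H are present in G. Then P[X_H = 1] = p^{16} = (7/8)^{16} = 33232930569601/281474976710656.
By linearity: E[X] = Σ_H E[X_H] = 653837184000 · p^{16} = 653837184000 · 33232930569601/281474976710656 = 21219654042671322112875/274877906944.
Numerically: E[X] ≈ 7.7197e+10.

E[X] = 653837184000 · (7/8)^{16} = 21219654042671322112875/274877906944 ≈ 7.7197e+10.


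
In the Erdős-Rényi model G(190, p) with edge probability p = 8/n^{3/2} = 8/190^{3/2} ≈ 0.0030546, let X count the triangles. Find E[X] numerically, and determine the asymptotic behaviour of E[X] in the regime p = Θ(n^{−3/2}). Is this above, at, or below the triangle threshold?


Number of potential triangles: C(190, 3) = 1125180.
Each occurs with probability p³ ≈ (0.0030546)³ ≈ 2.8502225e-08.
By linearity: E[X] = C(190, 3)·p³ ≈ 1125180 · 2.8502225e-08 ≈ 0.03207.
Since α = 3/2 > 1, p = c/n^{3/2} = o(1/n) is below the triangle threshold p ~ 1/n. Asymptotically E[X] ~ (c³/6)·n^{3(1−α)} = (8³/6)·n^{-1.5} → 0, so by Markov's inequality G has no triangles w.h.p.

E[X] ≈ 0.03207; in regime p = Θ(1/n^{3/2}) E[X] tends to 0 (below the triangle threshold p ~ 1/n).


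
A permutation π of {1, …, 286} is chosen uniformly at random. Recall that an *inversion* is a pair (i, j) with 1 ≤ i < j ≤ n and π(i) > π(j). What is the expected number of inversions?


Write X = Σ X_I over the C(286, 2) = 40755 pairs i < j, with X_I the indicator of one inversion.
There are 40755 indicators.
For each fixed pair i < j, the values π(i) and π(j) are two distinct elements of {1, …, 286} in uniformly random order; by symmetry P[π(i) > π(j)] = 1/2.
By linearity: E[X] = 40755 · (1/2) = C(286, 2) · (1/2) = 40755/2 = 40755/2 ≈ 20377.5000.

E[X] = 40755/2 = 20377.5000.


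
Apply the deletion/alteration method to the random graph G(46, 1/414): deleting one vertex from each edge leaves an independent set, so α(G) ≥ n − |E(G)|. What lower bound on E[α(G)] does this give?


E[|E(G)|] = C(46, 2)·p = 1035 · (1/414) = 5/2.
E[α(G)] ≥ n − E[|E(G)|] = 46 − 5/2 = 87/2.
Numerically: ≈ 43.50000.
(This is only a lower bound; the true E[α(G)] may be larger.)

E[α(G)] ≥ 87/2 ≈ 43.50000.


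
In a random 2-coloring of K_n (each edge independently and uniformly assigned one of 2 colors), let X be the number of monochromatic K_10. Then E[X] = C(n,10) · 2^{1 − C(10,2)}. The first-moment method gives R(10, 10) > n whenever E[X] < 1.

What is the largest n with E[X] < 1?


We need C(n, 10) · 2^{1 − 45} < 1, i.e. C(n, 10) < 2^{45 − 1} = 17592186044416.
Check values of n near the boundary:
  n = 96: C(96, 10) = 11279926456656; 11279926456656 < 17592186044416? YES
  n = 97: C(97, 10) = 12576469727536; 12576469727536 < 17592186044416? YES
  n = 98: C(98, 10) = 14005614014756; 14005614014756 < 17592186044416? YES
  n = 99: C(99, 10) = 15579278510796; 15579278510796 < 17592186044416? YES
  n = 100: C(100, 10) = 17310309456440; 17310309456440 < 17592186044416? YES
  n = 101: C(101, 10) = 19212541264840; 19212541264840 < 17592186044416? NO
The largest n with C(n, 10) < 17592186044416 is n = 100 (where E[X] = 2163788682055/2199023255552 ≈ 0.983977). Hence R(10, 10) > 100, i.e. R(10, 10) ≥ 101.

Largest n = 100; hence R(10, 10) > 100.


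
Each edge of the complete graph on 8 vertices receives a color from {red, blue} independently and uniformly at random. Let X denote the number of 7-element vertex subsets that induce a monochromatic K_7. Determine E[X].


Let X = Σ_S X_S over the C(8, 7) = 8 subsets S of size 7, where X_S = 1 if the K_7 on S is monochromatic.
For a fixed S, the K_7 on S has C(7, 2) = 21 edges. P[all 21 edges red] = (1/2)^21, and likewise for blue, so P[monochromatic] = 2·(1/2)^21 = 2^{1 − 21} = 1/1048576.
Summing: E[X] = C(8, 7) · 2^{1 − 21} = 8 · 1/1048576 = 1/131072.
Numerically: E[X] ≈ 0.0000.

E[X] = C(8,7)·2^(1−C(7,2)) = 1/131072 ≈ 0.0000.


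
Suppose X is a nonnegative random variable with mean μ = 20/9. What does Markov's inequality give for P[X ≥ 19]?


μ = E[X] = 20/9, a = 19.
Markov: P[X ≥ 19] ≤ μ/a = (20/9)/19 = 20/171.
Numerically: ≈ 0.11696.
(Since a = 19 > μ = 2.22222, the bound 20/171 is < 1 and informative.)

P[X ≥ 19] ≤ 20/171 ≈ 0.11696.


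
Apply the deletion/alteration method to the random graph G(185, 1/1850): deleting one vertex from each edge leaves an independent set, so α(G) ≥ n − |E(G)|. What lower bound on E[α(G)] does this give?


E[|E(G)|] = C(185, 2)·p = 17020 · (1/1850) = 46/5.
E[α(G)] ≥ n − E[|E(G)|] = 185 − 46/5 = 879/5.
Numerically: ≈ 175.8000.
(This is only a lower bound; the true E[α(G)] may be larger.)

E[α(G)] ≥ 879/5 ≈ 175.8000.


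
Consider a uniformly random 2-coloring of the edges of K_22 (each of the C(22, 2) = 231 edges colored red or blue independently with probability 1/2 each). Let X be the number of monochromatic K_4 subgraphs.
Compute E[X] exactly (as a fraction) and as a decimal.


Let X = Σ_S X_S over the C(22, 4) = 7315 subsets S of size 4, where X_S = 1 if the K_4 on S is monochromatic.
For a fixed S, the K_4 on S has C(4, 2) = 6 edges. P[all 6 edges red] = (1/2)^6, and likewise for blue, so P[monochromatic] = 2·(1/2)^6 = 2^{1 − 6} = 1/32.
By linearity of expectation: E[X] = C(22, 4) · 2^{1 − 6} = 7315 · 1/32 = 7315/32.
Numerically: E[X] ≈ 228.59375.

E[X] = C(22,4)·2^(1−C(4,2)) = 7315/32 ≈ 228.59375.


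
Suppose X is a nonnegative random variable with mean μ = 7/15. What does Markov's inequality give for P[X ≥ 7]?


μ = E[X] = 7/15, a = 7.
Markov: P[X ≥ 7] ≤ μ/a = (7/15)/7 = 1/15.
Numerically: ≈ 0.06667.
(Since a = 7 > μ = 0.46667, the bound 1/15 is < 1 and informative.)

P[X ≥ 7] ≤ 1/15 ≈ 0.06667.


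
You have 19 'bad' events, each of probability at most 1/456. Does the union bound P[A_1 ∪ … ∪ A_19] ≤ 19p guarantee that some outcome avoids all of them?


Union bound: P[∪_{i=1}^{19} A_i] ≤ Σ_i P[A_i] ≤ 19·p = 19·(1/456) = 1/24.
Numerically: 1/24 ≈ 0.041667.
Is 1/24 < 1? YES.
Since P[∪ A_i] ≤ 1/24 < 1, the complement has P[∩ A_i^c] ≥ 1 − 1/24 = 23/24 > 0, so some outcome avoids every A_i.

19·p = 1/24 ≈ 0.041667; existence CERTIFIED by the union bound.


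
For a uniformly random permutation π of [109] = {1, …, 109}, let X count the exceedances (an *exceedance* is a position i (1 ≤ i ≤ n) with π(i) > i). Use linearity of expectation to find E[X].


Write X = Σ_{i=1}^{109} X_i, where X_i = 1_{π(i) > i}.
For each fixed i, π(i) is uniform over {1, …, 109} (marginal of a uniform permutation), so P[π(i) > i] = (n − i)/n. Summing: Σ_{i=1}^{109} (n − i)/n = (0 + 1 + … + 108)/109 = 109(109 − 1)/(2·109) = (109 − 1)/2.
Hence E[X] = Σ_{i=1}^{109} (109 − i)/109 = 54 ≈ 54.000.

E[X] = 54 = 54.000.


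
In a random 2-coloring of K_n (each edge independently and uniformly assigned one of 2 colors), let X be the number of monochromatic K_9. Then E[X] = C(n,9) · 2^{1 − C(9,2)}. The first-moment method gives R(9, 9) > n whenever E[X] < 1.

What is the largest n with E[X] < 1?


We need C(n, 9) · 2^{1 − 36} < 1, i.e. C(n, 9) < 2^{36 − 1} = 34359738368.
Check values of n near the boundary:
  n = 61: C(61, 9) = 17341763505; 17341763505 < 34359738368? YES
  n = 62: C(62, 9) = 20286591270; 20286591270 < 34359738368? YES
  n = 63: C(63, 9) = 23667689815; 23667689815 < 34359738368? YES
  n = 64: C(64, 9) = 27540584512; 27540584512 < 34359738368? YES
  n = 65: C(65, 9) = 31966749880; 31966749880 < 34359738368? YES
  n = 66: C(66, 9) = 37014131440; 37014131440 < 34359738368? NO
  n = 67: C(67, 9) = 42757703560; 42757703560 < 34359738368? NO
The largest n with C(n, 9) < 34359738368 is n = 65 (where E[X] = 3995843735/4294967296 ≈ 0.9303549). Hence R(9, 9) > 65, i.e. R(9, 9) ≥ 66.

Largest n = 65; hence R(9, 9) > 65.
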